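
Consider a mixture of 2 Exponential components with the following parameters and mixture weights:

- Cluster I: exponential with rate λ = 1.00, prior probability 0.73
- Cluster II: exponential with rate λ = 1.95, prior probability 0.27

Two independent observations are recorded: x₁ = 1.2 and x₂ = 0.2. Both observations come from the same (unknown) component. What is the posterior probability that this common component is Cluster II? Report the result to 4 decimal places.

0.2711

The responsibility of component k is π_k f_k(x) divided by Σ_j π_j f_j(x).
Since both observations come from the same component, the likelihood for component k is f_k(x₁)·f_k(x₂).
  f_I = [1.00·e^(−1.00·1.2) = 1.00·e^(−1.2000) = 0.301194] × [0.818731] = 0.246597
  f_II = [1.95·e^(−1.95·1.2) = 1.95·e^(−2.3400) = 0.187839] × [1.32026] = 0.247996
Multiply by the mixture weights:
  π_I·f_I = 0.73 × 0.246597 = 0.180016
  π_II·f_II = 0.27 × 0.247996 = 0.066959
Denominator: 0.180016 + 0.066959 = 0.246975
P(Cluster II | data) ≈ 0.2711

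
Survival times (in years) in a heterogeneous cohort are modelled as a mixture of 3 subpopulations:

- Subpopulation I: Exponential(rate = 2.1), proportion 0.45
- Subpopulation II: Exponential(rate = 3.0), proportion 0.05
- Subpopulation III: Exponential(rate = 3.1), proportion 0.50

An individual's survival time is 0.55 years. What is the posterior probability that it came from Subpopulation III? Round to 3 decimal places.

0.463

The responsibility of component k is w_k f_k(x) divided by Σ_j w_j f_j(x).
Component likelihoods at x = 0.55 years:
  p_I = 2.1·e^(−2.1·0.55) = 2.1·e^(−1.1550) = 0.661621
  p_II = 3.0·e^(−3.0·0.55) = 3.0·e^(−1.6500) = 0.57615
  p_III = 3.1·e^(−3.1·0.55) = 3.1·e^(−1.7050) = 0.563494
Weight by the priors:
  w_I·p_I = 0.45 × 0.661621 = 0.297729
  w_II·p_II = 0.05 × 0.57615 = 0.0288075
  w_III·p_III = 0.50 × 0.563494 = 0.281747
Evidence: 0.297729 + 0.0288075 + 0.281747 = 0.608284
Responsibility of Subpopulation III: 0.281747 / 0.608284 ≈ 0.463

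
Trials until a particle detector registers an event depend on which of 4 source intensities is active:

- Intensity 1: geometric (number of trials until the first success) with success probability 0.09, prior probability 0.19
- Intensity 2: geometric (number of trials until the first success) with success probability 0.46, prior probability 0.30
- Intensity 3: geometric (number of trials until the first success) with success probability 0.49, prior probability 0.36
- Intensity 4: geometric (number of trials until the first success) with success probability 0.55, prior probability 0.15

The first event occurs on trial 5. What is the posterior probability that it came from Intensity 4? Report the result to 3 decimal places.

Posterior ∝ prior × likelihood, so P(k | x) ∝ w_k f_k(x); normalise over all components.
Geometric probabilities:
  L_1 = 0.0617175
  L_2 = 0.0391141
  L_3 = 0.0331495
  L_4 = 0.0225534
Multiply by the mixture weights:
  w_1·L_1 = 0.19 × 0.0617175 = 0.0117263
  w_2·L_2 = 0.30 × 0.0391141 = 0.0117342
  w_3·L_3 = 0.36 × 0.0331495 = 0.0119338
  w_4·L_4 = 0.15 × 0.0225534 = 0.00338302
Evidence: 0.0117263 + 0.0117342 + 0.0119338 + 0.00338302 = 0.0387774
So the posterior for Intensity 4 is 0.00338302 / 0.0387774 ≈ 0.087.

0.087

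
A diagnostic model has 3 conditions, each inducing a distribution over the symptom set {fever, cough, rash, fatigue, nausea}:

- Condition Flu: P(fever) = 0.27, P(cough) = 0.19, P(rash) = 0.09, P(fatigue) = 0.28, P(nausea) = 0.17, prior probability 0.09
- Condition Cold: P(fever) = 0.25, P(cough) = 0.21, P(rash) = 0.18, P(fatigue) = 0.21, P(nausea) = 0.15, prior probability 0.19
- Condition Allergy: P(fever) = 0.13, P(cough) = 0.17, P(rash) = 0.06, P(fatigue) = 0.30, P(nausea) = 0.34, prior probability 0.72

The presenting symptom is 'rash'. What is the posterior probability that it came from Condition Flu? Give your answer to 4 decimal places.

Apply Bayes' rule: the posterior for each component is proportional to its prior times its likelihood at x.
Evaluate each component's likelihood at the observed value:
  p_Flu = P(rash | comp) = 0.09
  p_Cold = P(rash | comp) = 0.18
  p_Allergy = P(rash | comp) = 0.06
Unnormalised posteriors:
  w_Flu·p_Flu = 0.09 × 0.09 = 0.0081
  w_Cold·p_Cold = 0.19 × 0.18 = 0.0342
  w_Allergy·p_Allergy = 0.72 × 0.06 = 0.0432
Normaliser: 0.0081 + 0.0342 + 0.0432 = 0.0855
So the posterior for Condition Flu is 0.0081 / 0.0855 ≈ 0.0947.

0.0947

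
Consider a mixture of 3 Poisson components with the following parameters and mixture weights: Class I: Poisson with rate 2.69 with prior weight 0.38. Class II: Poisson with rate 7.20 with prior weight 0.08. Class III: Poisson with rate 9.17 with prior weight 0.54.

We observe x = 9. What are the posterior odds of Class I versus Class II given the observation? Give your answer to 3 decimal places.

Only the two components matter; the odds are (P(Z=i) f_i(x)) / (P(Z=j) f_j(x)).
Evaluate each component's likelihood at the observed value:
  f_I = e^(−2.69)·2.69^9/9! = 0.00137961
  f_II = e^(−7.20)·7.20^9/9! = 0.106982
  f_III = e^(−9.17)·9.17^9/9! = 0.131547
0.000524251 / 0.00855853 ≈ 0.061

0.061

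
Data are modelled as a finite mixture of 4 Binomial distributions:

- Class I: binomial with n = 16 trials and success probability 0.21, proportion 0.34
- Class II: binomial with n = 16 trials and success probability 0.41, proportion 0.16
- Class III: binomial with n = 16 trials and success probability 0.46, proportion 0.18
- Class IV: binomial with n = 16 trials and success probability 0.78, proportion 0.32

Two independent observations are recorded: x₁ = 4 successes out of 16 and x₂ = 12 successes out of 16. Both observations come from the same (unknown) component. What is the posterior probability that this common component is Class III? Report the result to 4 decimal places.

0.6292

The responsibility of component k is P(Z=k) f_k(x) divided by Σ_j P(Z=j) f_j(x).
Since both observations come from the same component, the likelihood for component k is f_k(x₁)·f_k(x₂).
  f_I = [C(16,4)·0.21^4·0.79^12 = 1820·0.00194481·0.0590915 = 0.209158] × [5.21448e-06] = 1.09065e-06
  f_II = [C(16,4)·0.41^4·0.59^12 = 1820·0.0282576·0.0017792 = 0.0915021] × [0.00497606] = 0.00045532
  f_III = [C(16,4)·0.46^4·0.54^12 = 1820·0.0447746·0.000614788 = 0.0500989] × [0.0138912] = 0.000695934
  f_IV = [C(16,4)·0.78^4·0.22^12 = 1820·0.370151·1.2855e-08 = 8.66008e-06] × [0.216221] = 1.87249e-06
Unnormalised posteriors:
  P(Z=I)·f_I = 0.34 × 1.09065e-06 = 3.70821e-07
  P(Z=II)·f_II = 0.16 × 0.00045532 = 7.28512e-05
  P(Z=III)·f_III = 0.18 × 0.000695934 = 0.000125268
  P(Z=IV)·f_IV = 0.32 × 1.87249e-06 = 5.99197e-07
Normaliser: 3.70821e-07 + 7.28512e-05 + 0.000125268 + 5.99197e-07 = 0.000199089
Responsibility of Class III: 0.000125268 / 0.000199089 ≈ 0.6292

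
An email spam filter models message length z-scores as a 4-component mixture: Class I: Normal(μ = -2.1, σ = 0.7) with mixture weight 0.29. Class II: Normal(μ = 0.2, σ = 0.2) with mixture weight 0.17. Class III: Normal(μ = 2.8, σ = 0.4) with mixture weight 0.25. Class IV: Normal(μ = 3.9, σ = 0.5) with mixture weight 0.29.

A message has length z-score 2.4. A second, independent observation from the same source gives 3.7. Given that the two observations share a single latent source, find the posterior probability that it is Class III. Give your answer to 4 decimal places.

P(component k | x) = π_k·f_k(x) / marginal(x), where marginal(x) = Σ_j π_j·f_j(x).
Since both observations come from the same component, the likelihood for component k is f_k(x₁)·f_k(x₂).
  p_I = [(1/(0.7·√(2π)))·exp(−(2.4−-2.1)²/(2·0.7²)) = 0.569918·exp(-20.66327) = 6.0516e-10] × [7.04676e-16] = 4.26441e-25
  p_II = [(1/(0.2·√(2π)))·exp(−(2.4−0.2)²/(2·0.2²)) = 1.994711·exp(-60.50000) = 1.05941e-26] × [6.28836e-67] = 6.66195e-93
  p_III = [(1/(0.4·√(2π)))·exp(−(2.4−2.8)²/(2·0.4²)) = 0.997356·exp(-0.50000) = 0.604927] × [0.0793491] = 0.0480004
  p_IV = [(1/(0.5·√(2π)))·exp(−(2.4−3.9)²/(2·0.5²)) = 0.797885·exp(-4.50000) = 0.0088637] × [0.73654] = 0.00652847
Multiply by the mixture weights:
  π_I·p_I = 0.29 × 4.26441e-25 = 1.23668e-25
  π_II·p_II = 0.17 × 6.66195e-93 = 1.13253e-93
  π_III·p_III = 0.25 × 0.0480004 = 0.0120001
  π_IV·p_IV = 0.29 × 0.00652847 = 0.00189326
Denominator: 1.23668e-25 + 1.13253e-93 + 0.0120001 + 0.00189326 = 0.0138934
So the posterior for Class III is 0.0120001 / 0.0138934 ≈ 0.8637.

0.8637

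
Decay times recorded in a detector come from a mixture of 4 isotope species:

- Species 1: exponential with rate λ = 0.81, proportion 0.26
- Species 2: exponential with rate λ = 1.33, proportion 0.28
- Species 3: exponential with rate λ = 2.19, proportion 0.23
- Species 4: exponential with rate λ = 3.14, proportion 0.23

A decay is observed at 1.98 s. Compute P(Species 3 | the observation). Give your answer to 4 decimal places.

The responsibility of component k is w_k f_k(x) divided by Σ_j w_j f_j(x).
Exponential densities:
  p_1 = 0.81·e^(−0.81·1.98) = 0.81·e^(−1.6038) = 0.162916
  p_2 = 1.33·e^(−1.33·1.98) = 1.33·e^(−2.6334) = 0.095539
  p_3 = 2.19·e^(−2.19·1.98) = 2.19·e^(−4.3362) = 0.0286587
  p_4 = 3.14·e^(−3.14·1.98) = 3.14·e^(−6.2172) = 0.00626374
Unnormalised posteriors:
  w_1·p_1 = 0.26 × 0.162916 = 0.0423581
  w_2·p_2 = 0.28 × 0.095539 = 0.0267509
  w_3·p_3 = 0.23 × 0.0286587 = 0.0065915
  w_4·p_4 = 0.23 × 0.00626374 = 0.00144066
Denominator: 0.0423581 + 0.0267509 + 0.0065915 + 0.00144066 = 0.0771412
So the posterior for Species 3 is 0.0065915 / 0.0771412 ≈ 0.0854.

0.0854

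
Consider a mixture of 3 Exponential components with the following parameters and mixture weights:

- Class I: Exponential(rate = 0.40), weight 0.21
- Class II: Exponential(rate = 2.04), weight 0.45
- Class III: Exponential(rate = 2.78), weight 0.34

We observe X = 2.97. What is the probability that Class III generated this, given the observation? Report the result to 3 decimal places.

0.009

P(component k | x) = π_k·f_k(x) / marginal(x), where marginal(x) = Σ_j π_j·f_j(x).
Evaluate each component's likelihood at the observed value:
  p_I = 0.40·e^(−0.40·2.97) = 0.40·e^(−1.1880) = 0.121932
  p_II = 2.04·e^(−2.04·2.97) = 2.04·e^(−6.0588) = 0.0047679
  p_III = 2.78·e^(−2.78·2.97) = 2.78·e^(−8.2566) = 0.000721521
Unnormalised posteriors:
  π_I·p_I = 0.21 × 0.121932 = 0.0256057
  π_II·p_II = 0.45 × 0.0047679 = 0.00214555
  π_III·p_III = 0.34 × 0.000721521 = 0.000245317
Normaliser: 0.0256057 + 0.00214555 + 0.000245317 = 0.0279966
P(Class III | x) = 0.000245317 / 0.0279966 ≈ 0.009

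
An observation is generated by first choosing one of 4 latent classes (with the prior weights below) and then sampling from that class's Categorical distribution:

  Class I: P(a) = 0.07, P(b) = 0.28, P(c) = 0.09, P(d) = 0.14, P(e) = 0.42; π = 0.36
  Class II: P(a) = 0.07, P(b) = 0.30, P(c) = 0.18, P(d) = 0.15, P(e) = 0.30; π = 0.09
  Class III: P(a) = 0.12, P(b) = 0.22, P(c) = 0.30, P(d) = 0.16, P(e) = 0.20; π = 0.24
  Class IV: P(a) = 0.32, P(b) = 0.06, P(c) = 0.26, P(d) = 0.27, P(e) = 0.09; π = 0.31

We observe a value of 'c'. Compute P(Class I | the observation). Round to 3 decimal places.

0.161

Apply Bayes' rule: the posterior for each component is proportional to its prior times its likelihood at x.
Component likelihoods at x = 'c':
  f_I = P(c | comp) = 0.09
  f_II = P(c | comp) = 0.18
  f_III = P(c | comp) = 0.30
  f_IV = P(c | comp) = 0.26
Prior × likelihood for each component:
  π_I·f_I = 0.36 × 0.09 = 0.0324
  π_II·f_II = 0.09 × 0.18 = 0.0162
  π_III·f_III = 0.24 × 0.3 = 0.072
  π_IV·f_IV = 0.31 × 0.26 = 0.0806
Sum: 0.0324 + 0.0162 + 0.072 + 0.0806 = 0.2012
So the posterior for Class I is 0.0324 / 0.2012 ≈ 0.161.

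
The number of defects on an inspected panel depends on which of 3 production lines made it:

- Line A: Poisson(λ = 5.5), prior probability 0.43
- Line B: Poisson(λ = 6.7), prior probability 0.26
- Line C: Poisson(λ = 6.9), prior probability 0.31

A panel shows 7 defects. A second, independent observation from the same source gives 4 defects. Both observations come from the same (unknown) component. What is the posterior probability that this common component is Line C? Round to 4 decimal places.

The responsibility of component k is π_k f_k(x) divided by Σ_j π_j f_j(x).
Since both observations come from the same component, the likelihood for component k is f_k(x₁)·f_k(x₂).
  p_A = [e^(−5.5)·5.5^7/7! = 0.123449] × [0.155819] = 0.0192357
  p_B = [e^(−6.7)·6.7^7/7! = 0.14802] × [0.103351] = 0.015298
  p_C = [e^(−6.9)·6.9^7/7! = 0.148895] × [0.0951816] = 0.0141721
Weight by the priors:
  π_A·p_A = 0.43 × 0.0192357 = 0.00827136
  π_B·p_B = 0.26 × 0.015298 = 0.00397748
  π_C·p_C = 0.31 × 0.0141721 = 0.00439335
Sum: 0.00827136 + 0.00397748 + 0.00439335 = 0.0166422
P(Line C | x₁,x₂) = 0.00439335 / 0.0166422 ≈ 0.2640

0.2640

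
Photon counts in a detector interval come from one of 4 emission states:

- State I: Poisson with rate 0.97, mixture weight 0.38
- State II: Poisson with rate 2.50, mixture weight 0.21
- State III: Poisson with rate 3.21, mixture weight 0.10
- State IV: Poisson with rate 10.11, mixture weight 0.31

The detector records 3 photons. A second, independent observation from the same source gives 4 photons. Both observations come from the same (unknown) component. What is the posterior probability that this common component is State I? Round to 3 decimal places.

0.030

The responsibility of component k is π_k f_k(x) divided by Σ_j π_j f_j(x).
Since both observations come from the same component, the likelihood for component k is f_k(x₁)·f_k(x₂).
  p_I = [e^(−0.97)·0.97^3/3! = 0.0576631] × [0.0139833] = 0.000806322
  p_II = [e^(−2.50)·2.50^3/3! = 0.213763] × [0.133602] = 0.0285591
  p_III = [e^(−3.21)·3.21^3/3! = 0.222474] × [0.178535] = 0.0397194
  p_IV = [e^(−10.11)·10.11^3/3! = 0.00700463] × [0.0177042] = 0.000124011
Unnormalised posteriors:
  π_I·p_I = 0.38 × 0.000806322 = 0.000306402
  π_II·p_II = 0.21 × 0.0285591 = 0.00599742
  π_III·p_III = 0.10 × 0.0397194 = 0.00397194
  π_IV·p_IV = 0.31 × 0.000124011 = 3.84435e-05
Evidence: 0.000306402 + 0.00599742 + 0.00397194 + 3.84435e-05 = 0.0103142
Responsibility of State I: 0.000306402 / 0.0103142 ≈ 0.030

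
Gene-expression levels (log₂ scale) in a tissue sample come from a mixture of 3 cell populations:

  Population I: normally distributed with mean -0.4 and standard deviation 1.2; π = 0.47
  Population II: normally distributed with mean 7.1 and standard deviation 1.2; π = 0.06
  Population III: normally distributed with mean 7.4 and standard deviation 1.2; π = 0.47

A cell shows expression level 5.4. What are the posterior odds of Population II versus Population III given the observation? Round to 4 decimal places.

0.1877

Since P(k|x) ∝ w_k f_k(x), the posterior odds are w_i f_i(x) / (w_j f_j(x)).
Evaluate each component's likelihood at the observed value:
  f_I = (1/(1.2·√(2π)))·exp(−(5.4−-0.4)²/(2·1.2²)) = 0.332452·exp(-11.68056) = 2.81143e-06
  f_II = (1/(1.2·√(2π)))·exp(−(5.4−7.1)²/(2·1.2²)) = 0.332452·exp(-1.00347) = 0.121878
  f_III = (1/(1.2·√(2π)))·exp(−(5.4−7.4)²/(2·1.2²)) = 0.332452·exp(-1.38889) = 0.0828976
Odds = (0.06/0.47) × (0.121878/0.0828976) = 0.12766 × 1.47023 ≈ 0.1877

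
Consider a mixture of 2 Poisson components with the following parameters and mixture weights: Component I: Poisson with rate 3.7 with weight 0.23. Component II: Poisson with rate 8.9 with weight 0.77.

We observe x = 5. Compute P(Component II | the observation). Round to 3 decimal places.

The responsibility of component k is π_k f_k(x) divided by Σ_j π_j f_j(x).
Evaluate each component's likelihood at the observed value:
  f_I = 0.142869
  f_II = 0.063467
Unnormalised posteriors:
  π_I·f_I = 0.23 × 0.142869 = 0.0328599
  π_II·f_II = 0.77 × 0.063467 = 0.0488696
Sum: 0.0328599 + 0.0488696 = 0.0817294
P(Component II | data) ≈ 0.598

0.598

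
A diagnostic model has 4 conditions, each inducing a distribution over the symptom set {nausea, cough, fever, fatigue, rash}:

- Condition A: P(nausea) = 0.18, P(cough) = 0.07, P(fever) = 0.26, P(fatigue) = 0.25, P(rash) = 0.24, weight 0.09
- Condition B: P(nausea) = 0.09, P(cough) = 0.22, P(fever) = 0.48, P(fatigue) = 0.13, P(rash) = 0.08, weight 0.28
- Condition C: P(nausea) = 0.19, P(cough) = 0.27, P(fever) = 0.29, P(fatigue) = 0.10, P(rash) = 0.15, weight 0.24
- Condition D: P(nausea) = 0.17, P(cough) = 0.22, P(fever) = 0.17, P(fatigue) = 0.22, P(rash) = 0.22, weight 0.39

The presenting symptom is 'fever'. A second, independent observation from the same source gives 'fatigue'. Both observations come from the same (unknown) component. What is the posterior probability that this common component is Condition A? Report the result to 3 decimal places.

0.130

The responsibility of component k is P(Z=k) f_k(x) divided by Σ_j P(Z=j) f_j(x).
Since both observations come from the same component, the likelihood for component k is f_k(x₁)·f_k(x₂).
  L_A = [0.26] × [0.25] = 0.065
  L_B = [0.48] × [0.13] = 0.0624
  L_C = [0.29] × [0.1] = 0.029
  L_D = [0.17] × [0.22] = 0.0374
Weight by the priors:
  P(Z=A)·L_A = 0.09 × 0.065 = 0.00585
  P(Z=B)·L_B = 0.28 × 0.0624 = 0.017472
  P(Z=C)·L_C = 0.24 × 0.029 = 0.00696
  P(Z=D)·L_D = 0.39 × 0.0374 = 0.014586
Marginal: 0.00585 + 0.017472 + 0.00696 + 0.014586 = 0.044868
Responsibility of Condition A: 0.00585 / 0.044868 ≈ 0.130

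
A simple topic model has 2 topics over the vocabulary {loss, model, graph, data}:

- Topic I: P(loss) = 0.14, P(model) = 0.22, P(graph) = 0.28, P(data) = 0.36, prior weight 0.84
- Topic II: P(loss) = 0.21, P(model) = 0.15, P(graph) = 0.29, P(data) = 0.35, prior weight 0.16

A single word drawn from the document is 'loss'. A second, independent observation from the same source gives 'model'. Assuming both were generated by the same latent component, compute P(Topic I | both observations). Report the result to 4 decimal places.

0.8370

By Bayes' theorem, P(k | x) = π_k f_k(x) / Σ_j π_j f_j(x).
Since both observations come from the same component, the likelihood for component k is f_k(x₁)·f_k(x₂).
  f_I = [P(loss | comp) = 0.14] × [0.22] = 0.0308
  f_II = [P(loss | comp) = 0.21] × [0.15] = 0.0315
Unnormalised posteriors:
  π_I·f_I = 0.84 × 0.0308 = 0.025872
  π_II·f_II = 0.16 × 0.0315 = 0.00504
Denominator: 0.025872 + 0.00504 = 0.030912
P(Topic I | data) = 0.025872 / 0.030912 ≈ 0.8370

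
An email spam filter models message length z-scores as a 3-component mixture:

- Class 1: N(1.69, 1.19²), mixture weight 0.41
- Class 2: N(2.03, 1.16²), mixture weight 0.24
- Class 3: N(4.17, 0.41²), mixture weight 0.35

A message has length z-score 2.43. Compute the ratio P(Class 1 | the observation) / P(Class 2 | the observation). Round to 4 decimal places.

1.4566

Only the two components matter; the odds are (π_i f_i(x)) / (π_j f_j(x)).
Normal densities:
  p_1 = (1/(1.19·√(2π)))·exp(−(2.43−1.69)²/(2·1.19²)) = 0.335246·exp(-0.19335) = 0.276308
  p_2 = (1/(1.16·√(2π)))·exp(−(2.43−2.03)²/(2·1.16²)) = 0.343916·exp(-0.05945) = 0.324065
  p_3 = (1/(0.41·√(2π)))·exp(−(2.43−4.17)²/(2·0.41²)) = 0.973030·exp(-9.00535) = 0.00011944
0.113286 / 0.0777756 ≈ 1.4566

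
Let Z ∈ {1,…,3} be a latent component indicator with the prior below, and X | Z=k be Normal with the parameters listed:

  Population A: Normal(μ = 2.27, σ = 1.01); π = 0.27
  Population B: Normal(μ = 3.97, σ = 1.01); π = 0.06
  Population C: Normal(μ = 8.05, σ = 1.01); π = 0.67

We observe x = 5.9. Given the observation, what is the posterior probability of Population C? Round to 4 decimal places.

0.8733

By Bayes' theorem, P(k | x) = P(Z=k) f_k(x) / Σ_j P(Z=j) f_j(x).
Component likelihoods at x = 5.9:
  p_A = (1/(1.01·√(2π)))·exp(−(5.9−2.27)²/(2·1.01²)) = 0.394992·exp(-6.45863) = 0.000618929
  p_B = (1/(1.01·√(2π)))·exp(−(5.9−3.97)²/(2·1.01²)) = 0.394992·exp(-1.82575) = 0.0636318
  p_C = (1/(1.01·√(2π)))·exp(−(5.9−8.05)²/(2·1.01²)) = 0.394992·exp(-2.26571) = 0.040983
Weight by the priors:
  P(Z=A)·p_A = 0.27 × 0.000618929 = 0.000167111
  P(Z=B)·p_B = 0.06 × 0.0636318 = 0.00381791
  P(Z=C)·p_C = 0.67 × 0.040983 = 0.0274586
Normaliser: 0.000167111 + 0.00381791 + 0.0274586 = 0.0314436
P(Population C | 5.9) ≈ 0.8733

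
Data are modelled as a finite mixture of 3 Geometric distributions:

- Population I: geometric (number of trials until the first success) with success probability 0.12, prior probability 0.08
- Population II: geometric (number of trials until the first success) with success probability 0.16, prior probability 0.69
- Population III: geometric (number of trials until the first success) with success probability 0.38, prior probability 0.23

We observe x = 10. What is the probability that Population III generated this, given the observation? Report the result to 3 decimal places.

Posterior ∝ prior × likelihood, so P(k | x) ∝ w_k f_k(x); normalise over all components.
Evaluate each component's likelihood at the observed value:
  L_I = 0.12·(1−0.12)^9 = 0.12·0.316478 = 0.0379774
  L_II = 0.16·(1−0.16)^9 = 0.16·0.208216 = 0.0333145
  L_III = 0.38·(1−0.38)^9 = 0.38·0.0135371 = 0.00514409
Prior × likelihood for each component:
  w_I·L_I = 0.08 × 0.0379774 = 0.00303819
  w_II·L_II = 0.69 × 0.0333145 = 0.022987
  w_III·L_III = 0.23 × 0.00514409 = 0.00118314
Sum: 0.00303819 + 0.022987 + 0.00118314 = 0.0272084
P(Population III | data) = 0.00118314 / 0.0272084 ≈ 0.043

0.043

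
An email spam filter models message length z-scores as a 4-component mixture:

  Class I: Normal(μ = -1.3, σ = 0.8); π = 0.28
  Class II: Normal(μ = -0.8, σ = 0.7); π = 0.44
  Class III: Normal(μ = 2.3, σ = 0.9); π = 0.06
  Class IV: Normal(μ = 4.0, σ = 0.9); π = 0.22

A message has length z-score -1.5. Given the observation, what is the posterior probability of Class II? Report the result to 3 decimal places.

0.529

Apply Bayes' rule: the posterior for each component is proportional to its prior times its likelihood at x.
Normal densities:
  f_I = 0.483335
  f_II = 0.345672
  f_III = 5.96415e-05
  f_IV = 3.44474e-09
Prior × likelihood for each component:
  π_I·f_I = 0.28 × 0.483335 = 0.135334
  π_II·f_II = 0.44 × 0.345672 = 0.152096
  π_III·f_III = 0.06 × 5.96415e-05 = 3.57849e-06
  π_IV·f_IV = 0.22 × 3.44474e-09 = 7.57843e-10
Sum: 0.135334 + 0.152096 + 3.57849e-06 + 7.57843e-10 = 0.287433
Responsibility of Class II: 0.152096 / 0.287433 ≈ 0.529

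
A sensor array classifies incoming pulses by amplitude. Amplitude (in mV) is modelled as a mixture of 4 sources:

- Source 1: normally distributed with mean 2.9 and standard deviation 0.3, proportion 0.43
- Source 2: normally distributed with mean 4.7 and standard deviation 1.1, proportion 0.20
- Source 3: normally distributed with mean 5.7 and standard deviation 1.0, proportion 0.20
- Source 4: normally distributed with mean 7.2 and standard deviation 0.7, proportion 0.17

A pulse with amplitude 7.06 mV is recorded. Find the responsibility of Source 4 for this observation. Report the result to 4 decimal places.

By Bayes' theorem, P(k | x) = π_k f_k(x) / Σ_j π_j f_j(x).
Evaluate each component's likelihood at the observed value:
  f_1 = 2.34289e-42
  f_2 = 0.0363073
  f_3 = 0.158225
  f_4 = 0.558632
Unnormalised posteriors:
  π_1·f_1 = 0.43 × 2.34289e-42 = 1.00744e-42
  π_2·f_2 = 0.20 × 0.0363073 = 0.00726146
  π_3·f_3 = 0.20 × 0.158225 = 0.031645
  π_4·f_4 = 0.17 × 0.558632 = 0.0949675
Marginal: 1.00744e-42 + 0.00726146 + 0.031645 + 0.0949675 = 0.133874
So the posterior for Source 4 is 0.0949675 / 0.133874 ≈ 0.7094.

0.7094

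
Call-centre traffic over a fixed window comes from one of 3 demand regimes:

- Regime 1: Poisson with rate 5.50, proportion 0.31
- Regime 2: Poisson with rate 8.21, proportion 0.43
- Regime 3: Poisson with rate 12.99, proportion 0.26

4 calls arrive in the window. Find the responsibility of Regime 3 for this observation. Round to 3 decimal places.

P(component k | x) = π_k·f_k(x) / marginal(x), where marginal(x) = Σ_j π_j·f_j(x).
Poisson probabilities:
  p_1 = 0.155819
  p_2 = 0.0514759
  p_3 = 0.00270857
Prior × likelihood for each component:
  π_1·p_1 = 0.31 × 0.155819 = 0.0483038
  π_2·p_2 = 0.43 × 0.0514759 = 0.0221346
  π_3·p_3 = 0.26 × 0.00270857 = 0.000704228
Evidence: 0.0483038 + 0.0221346 + 0.000704228 = 0.0711427
P(Regime 3 | 4 calls) ≈ 0.010

0.010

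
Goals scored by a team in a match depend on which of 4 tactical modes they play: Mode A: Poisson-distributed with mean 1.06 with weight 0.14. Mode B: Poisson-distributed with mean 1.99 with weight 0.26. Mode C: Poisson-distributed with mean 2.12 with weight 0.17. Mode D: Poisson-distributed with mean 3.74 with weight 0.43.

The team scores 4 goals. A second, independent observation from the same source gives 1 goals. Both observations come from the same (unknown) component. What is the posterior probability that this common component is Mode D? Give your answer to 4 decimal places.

0.3889

By Bayes' theorem, P(k | x) = π_k f_k(x) / Σ_j π_j f_j(x).
Since both observations come from the same component, the likelihood for component k is f_k(x₁)·f_k(x₂).
  f_A = [e^(−1.06)·1.06^4/4! = 0.0182247] × [0.367243] = 0.00669289
  f_B = [e^(−1.99)·1.99^4/4! = 0.0893213] × [0.272024] = 0.0242975
  f_C = [e^(−2.12)·2.12^4/4! = 0.101025] × [0.254467] = 0.0257075
  f_D = [e^(−3.74)·3.74^4/4! = 0.193648] × [0.0888403] = 0.0172038
Weight by the priors:
  π_A·f_A = 0.14 × 0.00669289 = 0.000937005
  π_B·f_B = 0.26 × 0.0242975 = 0.00631736
  π_C·f_C = 0.17 × 0.0257075 = 0.00437027
  π_D·f_D = 0.43 × 0.0172038 = 0.00739763
Denominator: 0.000937005 + 0.00631736 + 0.00437027 + 0.00739763 = 0.0190223
P(Mode D | data) = 0.00739763 / 0.0190223 ≈ 0.3889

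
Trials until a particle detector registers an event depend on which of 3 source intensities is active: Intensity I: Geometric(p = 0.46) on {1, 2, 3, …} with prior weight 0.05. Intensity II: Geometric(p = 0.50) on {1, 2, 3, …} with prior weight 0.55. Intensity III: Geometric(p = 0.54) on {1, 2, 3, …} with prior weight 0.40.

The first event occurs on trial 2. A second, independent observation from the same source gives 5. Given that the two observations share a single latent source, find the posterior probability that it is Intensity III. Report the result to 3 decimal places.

0.334

Apply Bayes' rule: the posterior for each component is proportional to its prior times its likelihood at x.
Since both observations come from the same component, the likelihood for component k is f_k(x₁)·f_k(x₂).
  L_I = [0.46·(1−0.46)^1 = 0.46·0.54 = 0.2484] × [0.0391141] = 0.00971593
  L_II = [0.50·(1−0.50)^1 = 0.50·0.5 = 0.25] × [0.03125] = 0.0078125
  L_III = [0.54·(1−0.54)^1 = 0.54·0.46 = 0.2484] × [0.0241783] = 0.00600588
Multiply by the mixture weights:
  w_I·L_I = 0.05 × 0.00971593 = 0.000485797
  w_II·L_II = 0.55 × 0.0078125 = 0.00429688
  w_III·L_III = 0.40 × 0.00600588 = 0.00240235
Marginal: 0.000485797 + 0.00429688 + 0.00240235 = 0.00718502
P(Intensity III | x) ≈ 0.334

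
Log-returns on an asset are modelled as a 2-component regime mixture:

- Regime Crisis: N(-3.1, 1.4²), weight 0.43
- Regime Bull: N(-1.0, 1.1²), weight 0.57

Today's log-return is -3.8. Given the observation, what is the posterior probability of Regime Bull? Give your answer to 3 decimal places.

The responsibility of component k is π_k f_k(x) divided by Σ_j π_j f_j(x).
Component likelihoods at x = -3.8:
  L_Crisis = 0.251475
  L_Bull = 0.0142085
Prior × likelihood for each component:
  π_Crisis·L_Crisis = 0.43 × 0.251475 = 0.108134
  π_Bull·L_Bull = 0.57 × 0.0142085 = 0.00809882
Evidence: 0.108134 + 0.00809882 = 0.116233
P(Regime Bull | -3.8) ≈ 0.070

0.070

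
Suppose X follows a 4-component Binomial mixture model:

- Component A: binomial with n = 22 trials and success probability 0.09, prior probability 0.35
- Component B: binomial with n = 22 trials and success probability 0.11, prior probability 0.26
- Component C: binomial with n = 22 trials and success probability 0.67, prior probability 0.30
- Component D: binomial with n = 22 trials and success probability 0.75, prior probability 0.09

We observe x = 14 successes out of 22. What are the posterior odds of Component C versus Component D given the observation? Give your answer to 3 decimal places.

The posterior odds equal the prior odds times the likelihood ratio: (π_i/π_j)·(f_i(x)/f_j(x)).
Binomial probabilities:
  L_A = C(22,14)·0.09^14·0.91^8 = 319770·2.28768e-15·0.470253 = 3.44004e-10
  L_B = C(22,14)·0.11^14·0.89^8 = 319770·3.7975e-14·0.393659 = 4.7803e-09
  L_C = C(22,14)·0.67^14·0.33^8 = 319770·0.00367322·0.000140641 = 0.165195
  L_D = C(22,14)·0.75^14·0.25^8 = 319770·0.0178179·1.52588e-05 = 0.0869392
Posterior odds = (π_C·L_C) / (π_D·L_D) = (0.30·0.165195) / (0.09·0.0869392) = 0.0495585 / 0.00782453 ≈ 6.334

6.334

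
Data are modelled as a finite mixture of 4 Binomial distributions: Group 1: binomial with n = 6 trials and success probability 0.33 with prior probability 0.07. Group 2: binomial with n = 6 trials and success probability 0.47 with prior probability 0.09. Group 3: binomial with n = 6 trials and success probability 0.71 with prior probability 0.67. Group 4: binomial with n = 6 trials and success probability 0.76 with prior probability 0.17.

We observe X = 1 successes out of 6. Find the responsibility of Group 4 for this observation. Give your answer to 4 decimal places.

P(component k | x) = w_k·f_k(x) / marginal(x), where marginal(x) = Σ_j w_j·f_j(x).
Component likelihoods at x = 1 successes out of 6:
  p_1 = C(6,1)·0.33^1·0.67^5 = 6·0.33·0.135013 = 0.267325
  p_2 = C(6,1)·0.47^1·0.53^5 = 6·0.47·0.0418195 = 0.117931
  p_3 = C(6,1)·0.71^1·0.29^5 = 6·0.71·0.00205111 = 0.00873775
  p_4 = C(6,1)·0.76^1·0.24^5 = 6·0.76·0.000796262 = 0.00363096
Weight by the priors:
  w_1·p_1 = 0.07 × 0.267325 = 0.0187127
  w_2·p_2 = 0.09 × 0.117931 = 0.0106138
  w_3·p_3 = 0.67 × 0.00873775 = 0.00585429
  w_4·p_4 = 0.17 × 0.00363096 = 0.000617263
Evidence: 0.0187127 + 0.0106138 + 0.00585429 + 0.000617263 = 0.0357981
P(Group 4 | data) ≈ 0.0172

0.0172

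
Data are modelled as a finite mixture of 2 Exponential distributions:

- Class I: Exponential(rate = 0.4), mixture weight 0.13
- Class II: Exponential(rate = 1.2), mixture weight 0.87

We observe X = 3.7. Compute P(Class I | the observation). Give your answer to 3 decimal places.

Posterior ∝ prior × likelihood, so P(k | x) ∝ w_k f_k(x); normalise over all components.
Exponential densities:
  p_I = 0.0910551
  p_II = 0.0141551
Multiply by the mixture weights:
  w_I·p_I = 0.13 × 0.0910551 = 0.0118372
  w_II·p_II = 0.87 × 0.0141551 = 0.012315
Normaliser: 0.0118372 + 0.012315 = 0.0241521
Responsibility of Class I: 0.0118372 / 0.0241521 ≈ 0.490

0.490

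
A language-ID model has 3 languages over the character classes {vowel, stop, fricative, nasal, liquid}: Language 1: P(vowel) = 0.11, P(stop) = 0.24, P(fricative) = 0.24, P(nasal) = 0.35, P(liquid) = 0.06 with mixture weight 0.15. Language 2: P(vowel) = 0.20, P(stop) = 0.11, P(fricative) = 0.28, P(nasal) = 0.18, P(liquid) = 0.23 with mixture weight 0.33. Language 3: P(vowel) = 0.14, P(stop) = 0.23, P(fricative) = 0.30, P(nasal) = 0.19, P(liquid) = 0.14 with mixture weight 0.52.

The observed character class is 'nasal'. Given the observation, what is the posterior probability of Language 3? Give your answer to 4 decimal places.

P(component k | x) = w_k·f_k(x) / marginal(x), where marginal(x) = Σ_j w_j·f_j(x).
Categorical probabilities:
  f_1 = P(nasal | comp) = 0.35
  f_2 = P(nasal | comp) = 0.18
  f_3 = P(nasal | comp) = 0.19
Weight by the priors:
  w_1·f_1 = 0.15 × 0.35 = 0.0525
  w_2·f_2 = 0.33 × 0.18 = 0.0594
  w_3·f_3 = 0.52 × 0.19 = 0.0988
Normaliser: 0.0525 + 0.0594 + 0.0988 = 0.2107
Responsibility of Language 3: 0.0988 / 0.2107 ≈ 0.4689

0.4689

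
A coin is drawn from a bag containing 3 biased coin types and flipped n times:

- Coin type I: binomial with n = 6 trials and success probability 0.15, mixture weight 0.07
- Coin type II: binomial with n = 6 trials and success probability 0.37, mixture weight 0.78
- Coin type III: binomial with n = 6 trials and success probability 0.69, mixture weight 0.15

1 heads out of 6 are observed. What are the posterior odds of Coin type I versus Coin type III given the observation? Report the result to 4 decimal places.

Only the two components matter; the odds are (w_i f_i(x)) / (w_j f_j(x)).
Evaluate each component's likelihood at the observed value:
  L_I = 0.399335
  L_II = 0.220321
  L_III = 0.0118525
0.0279534 / 0.00177787 ≈ 15.7230

15.7230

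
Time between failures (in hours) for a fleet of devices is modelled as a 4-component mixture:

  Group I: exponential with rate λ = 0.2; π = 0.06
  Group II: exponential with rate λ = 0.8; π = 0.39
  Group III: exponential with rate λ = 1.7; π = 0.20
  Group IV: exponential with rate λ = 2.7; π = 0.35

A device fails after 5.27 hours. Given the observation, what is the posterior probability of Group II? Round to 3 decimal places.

The responsibility of component k is w_k f_k(x) divided by Σ_j w_j f_j(x).
Component likelihoods at x = 5.27 hours:
  p_I = 0.2·e^(−0.2·5.27) = 0.2·e^(−1.0540) = 0.0697082
  p_II = 0.8·e^(−0.8·5.27) = 0.8·e^(−4.2160) = 0.011806
  p_III = 1.7·e^(−1.7·5.27) = 1.7·e^(−8.9590) = 0.000218577
  p_IV = 2.7·e^(−2.7·5.27) = 2.7·e^(−14.2290) = 1.78561e-06
Weight by the priors:
  w_I·p_I = 0.06 × 0.0697082 = 0.00418249
  w_II·p_II = 0.39 × 0.011806 = 0.00460436
  w_III·p_III = 0.20 × 0.000218577 = 4.37154e-05
  w_IV·p_IV = 0.35 × 1.78561e-06 = 6.24965e-07
Normaliser: 0.00418249 + 0.00460436 + 4.37154e-05 + 6.24965e-07 = 0.00883119
P(Group II | data) ≈ 0.521

0.521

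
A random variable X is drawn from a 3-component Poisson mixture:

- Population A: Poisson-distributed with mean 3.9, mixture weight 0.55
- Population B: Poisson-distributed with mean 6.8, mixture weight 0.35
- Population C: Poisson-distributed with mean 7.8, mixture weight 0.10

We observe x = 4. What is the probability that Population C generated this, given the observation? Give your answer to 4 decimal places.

By Bayes' theorem, P(k | x) = P(Z=k) f_k(x) / Σ_j P(Z=j) f_j(x).
Component likelihoods at x = 4:
  L_A = e^(−3.9)·3.9^4/4! = 0.195119
  L_B = e^(−6.8)·6.8^4/4! = 0.0992252
  L_C = e^(−7.8)·7.8^4/4! = 0.0631932
Weight by the priors:
  P(Z=A)·L_A = 0.55 × 0.195119 = 0.107315
  P(Z=B)·L_B = 0.35 × 0.0992252 = 0.0347288
  P(Z=C)·L_C = 0.10 × 0.0631932 = 0.00631932
Denominator: 0.107315 + 0.0347288 + 0.00631932 = 0.148363
So the posterior for Population C is 0.00631932 / 0.148363 ≈ 0.0426.

0.0426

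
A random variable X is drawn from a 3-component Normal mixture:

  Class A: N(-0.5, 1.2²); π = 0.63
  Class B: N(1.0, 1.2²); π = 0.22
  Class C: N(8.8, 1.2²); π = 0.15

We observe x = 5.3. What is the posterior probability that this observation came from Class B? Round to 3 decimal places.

Apply Bayes' rule: the posterior for each component is proportional to its prior times its likelihood at x.
Component likelihoods at x = 5.3:
  L_A = 2.81143e-06
  L_B = 0.000541375
  L_C = 0.00472573
Prior × likelihood for each component:
  P(Z=A)·L_A = 0.63 × 2.81143e-06 = 1.7712e-06
  P(Z=B)·L_B = 0.22 × 0.000541375 = 0.000119102
  P(Z=C)·L_C = 0.15 × 0.00472573 = 0.00070886
Denominator: 1.7712e-06 + 0.000119102 + 0.00070886 = 0.000829734
So the posterior for Class B is 0.000119102 / 0.000829734 ≈ 0.144.

0.144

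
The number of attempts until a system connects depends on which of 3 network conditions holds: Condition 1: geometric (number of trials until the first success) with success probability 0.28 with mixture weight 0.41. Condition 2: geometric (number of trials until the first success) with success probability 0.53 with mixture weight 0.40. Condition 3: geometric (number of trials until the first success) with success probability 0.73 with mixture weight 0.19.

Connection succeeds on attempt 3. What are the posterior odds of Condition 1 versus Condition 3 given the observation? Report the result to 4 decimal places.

5.8858

Posterior odds = (w_i f_i(x)) / (w_j f_j(x)); the normalising sum cancels.
Component likelihoods at x = 3:
  p_1 = 0.28·(1−0.28)^2 = 0.28·0.5184 = 0.145152
  p_2 = 0.53·(1−0.53)^2 = 0.53·0.2209 = 0.117077
  p_3 = 0.73·(1−0.73)^2 = 0.73·0.0729 = 0.053217
Posterior odds = (w_1·p_1) / (w_3·p_3) = (0.41·0.145152) / (0.19·0.053217) = 0.0595123 / 0.0101112 ≈ 5.8858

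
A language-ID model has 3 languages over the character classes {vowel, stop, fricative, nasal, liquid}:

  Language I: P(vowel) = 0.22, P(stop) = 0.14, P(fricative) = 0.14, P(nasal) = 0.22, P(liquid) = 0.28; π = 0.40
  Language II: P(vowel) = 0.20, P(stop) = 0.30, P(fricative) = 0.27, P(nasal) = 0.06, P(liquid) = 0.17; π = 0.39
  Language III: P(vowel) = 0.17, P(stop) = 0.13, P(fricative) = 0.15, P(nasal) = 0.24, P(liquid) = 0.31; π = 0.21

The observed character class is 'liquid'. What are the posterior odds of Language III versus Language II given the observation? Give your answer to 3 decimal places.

0.982

The posterior odds equal the prior odds times the likelihood ratio: (w_i/w_j)·(f_i(x)/f_j(x)).
Evaluate each component's likelihood at the observed value:
  L_I = 0.28
  L_II = 0.17
  L_III = 0.31
0.0651 / 0.0663 ≈ 0.982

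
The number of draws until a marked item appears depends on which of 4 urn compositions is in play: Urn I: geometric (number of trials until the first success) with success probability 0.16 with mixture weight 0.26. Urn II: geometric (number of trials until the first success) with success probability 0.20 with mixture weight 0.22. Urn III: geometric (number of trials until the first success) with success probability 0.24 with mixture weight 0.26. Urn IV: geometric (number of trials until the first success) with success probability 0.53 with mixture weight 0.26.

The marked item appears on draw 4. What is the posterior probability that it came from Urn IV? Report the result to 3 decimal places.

0.161

The responsibility of component k is π_k f_k(x) divided by Σ_j π_j f_j(x).
Evaluate each component's likelihood at the observed value:
  L_I = 0.0948326
  L_II = 0.1024
  L_III = 0.105354
  L_IV = 0.0550262
Weight by the priors:
  π_I·L_I = 0.26 × 0.0948326 = 0.0246565
  π_II·L_II = 0.22 × 0.1024 = 0.022528
  π_III·L_III = 0.26 × 0.105354 = 0.0273921
  π_IV·L_IV = 0.26 × 0.0550262 = 0.0143068
Marginal: 0.0246565 + 0.022528 + 0.0273921 + 0.0143068 = 0.0888834
So the posterior for Urn IV is 0.0143068 / 0.0888834 ≈ 0.161.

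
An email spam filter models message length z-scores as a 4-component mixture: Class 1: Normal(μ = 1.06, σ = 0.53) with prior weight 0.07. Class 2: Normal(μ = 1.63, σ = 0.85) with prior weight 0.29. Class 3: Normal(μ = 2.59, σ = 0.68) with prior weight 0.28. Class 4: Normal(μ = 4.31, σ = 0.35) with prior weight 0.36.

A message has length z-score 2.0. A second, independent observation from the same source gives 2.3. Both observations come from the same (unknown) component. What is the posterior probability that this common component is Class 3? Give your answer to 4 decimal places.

0.5834

P(component k | x) = P(Z=k)·f_k(x) / marginal(x), where marginal(x) = Σ_j P(Z=j)·f_j(x).
Since both observations come from the same component, the likelihood for component k is f_k(x₁)·f_k(x₂).
  f_1 = [(1/(0.53·√(2π)))·exp(−(2.0−1.06)²/(2·0.53²)) = 0.752721·exp(-1.57280) = 0.156162] × [0.0487535] = 0.00761345
  f_2 = [(1/(0.85·√(2π)))·exp(−(2.0−1.63)²/(2·0.85²)) = 0.469344·exp(-0.09474) = 0.426919] × [0.344013] = 0.146866
  f_3 = [(1/(0.68·√(2π)))·exp(−(2.0−2.59)²/(2·0.68²)) = 0.586680·exp(-0.37641) = 0.402652] × [0.535682] = 0.215694
  f_4 = [(1/(0.35·√(2π)))·exp(−(2.0−4.31)²/(2·0.35²)) = 1.139835·exp(-21.78000) = 3.96194e-10] × [7.85665e-08] = 3.11276e-17
Prior × likelihood for each component:
  P(Z=1)·f_1 = 0.07 × 0.00761345 = 0.000532941
  P(Z=2)·f_2 = 0.29 × 0.146866 = 0.042591
  P(Z=3)·f_3 = 0.28 × 0.215694 = 0.0603942
  P(Z=4)·f_4 = 0.36 × 3.11276e-17 = 1.12059e-17
Normaliser: 0.000532941 + 0.042591 + 0.0603942 + 1.12059e-17 = 0.103518
P(Class 3 | x) = 0.0603942 / 0.103518 ≈ 0.5834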